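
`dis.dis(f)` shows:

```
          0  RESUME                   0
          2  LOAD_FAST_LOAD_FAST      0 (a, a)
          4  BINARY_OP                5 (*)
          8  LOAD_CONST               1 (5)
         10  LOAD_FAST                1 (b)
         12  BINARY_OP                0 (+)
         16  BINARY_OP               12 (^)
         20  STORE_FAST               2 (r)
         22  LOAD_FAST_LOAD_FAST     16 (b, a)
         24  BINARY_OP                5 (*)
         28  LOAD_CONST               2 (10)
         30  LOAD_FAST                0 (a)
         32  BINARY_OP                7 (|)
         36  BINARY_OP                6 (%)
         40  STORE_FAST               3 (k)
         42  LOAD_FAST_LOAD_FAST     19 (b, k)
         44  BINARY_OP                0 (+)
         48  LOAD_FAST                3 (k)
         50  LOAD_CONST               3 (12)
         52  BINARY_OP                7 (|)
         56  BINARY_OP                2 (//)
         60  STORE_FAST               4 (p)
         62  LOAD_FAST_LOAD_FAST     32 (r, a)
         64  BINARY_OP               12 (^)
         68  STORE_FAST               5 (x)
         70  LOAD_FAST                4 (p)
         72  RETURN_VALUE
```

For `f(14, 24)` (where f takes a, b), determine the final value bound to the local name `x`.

LOAD_FAST_LOAD_FAST a,a → push 14,14. Stack: [14, 14]
BINARY_OP * → 14 * 14 = 196. Stack: [196]
LOAD_CONST → push 5. Stack: [196, 5]
LOAD_FAST b → push 24. Stack: [196, 5, 24]
BINARY_OP + → 5 + 24 = 29. Stack: [196, 29]
BINARY_OP ^ → 196 ^ 29 = 217. Stack: [217]
STORE_FAST r → r=217. Stack: []
LOAD_FAST_LOAD_FAST b,a → push 24,14. Stack: [24, 14]
BINARY_OP * → 24 * 14 = 336. Stack: [336]
LOAD_CONST → push 10. Stack: [336, 10]
LOAD_FAST a → push 14. Stack: [336, 10, 14]
BINARY_OP | → 10 | 14 = 14. Stack: [336, 14]
BINARY_OP % → 336 % 14 = 0. Stack: [0]
STORE_FAST k → k=0. Stack: []
LOAD_FAST_LOAD_FAST b,k → push 24,0. Stack: [24, 0]
BINARY_OP + → 24 + 0 = 24. Stack: [24]
LOAD_FAST k → push 0. Stack: [24, 0]
LOAD_CONST → push 12. Stack: [24, 0, 12]
BINARY_OP | → 0 | 12 = 12. Stack: [24, 12]
BINARY_OP // → 24 // 12 = 2. Stack: [2]
STORE_FAST p → p=2. Stack: []
LOAD_FAST_LOAD_FAST r,a → push 217,14. Stack: [217, 14]
BINARY_OP ^ → 217 ^ 14 = 215. Stack: [215]
STORE_FAST x → x=215. Stack: []
LOAD_FAST p → push 2. Stack: [2]
RETURN_VALUE → return 2.

215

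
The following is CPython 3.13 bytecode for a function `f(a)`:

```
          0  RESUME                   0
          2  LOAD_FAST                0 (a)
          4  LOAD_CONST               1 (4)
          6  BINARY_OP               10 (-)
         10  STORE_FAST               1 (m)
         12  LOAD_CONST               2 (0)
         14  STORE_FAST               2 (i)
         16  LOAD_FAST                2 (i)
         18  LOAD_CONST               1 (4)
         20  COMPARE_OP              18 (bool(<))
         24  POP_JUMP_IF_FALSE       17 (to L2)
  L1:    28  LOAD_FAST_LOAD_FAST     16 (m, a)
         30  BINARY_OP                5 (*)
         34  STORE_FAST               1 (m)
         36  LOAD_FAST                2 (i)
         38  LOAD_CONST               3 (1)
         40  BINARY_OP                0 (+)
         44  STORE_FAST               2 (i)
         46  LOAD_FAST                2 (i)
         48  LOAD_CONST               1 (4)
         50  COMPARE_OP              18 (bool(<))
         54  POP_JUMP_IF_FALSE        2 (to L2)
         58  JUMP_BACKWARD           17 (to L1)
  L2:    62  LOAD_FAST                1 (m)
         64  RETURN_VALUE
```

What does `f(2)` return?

LOAD_FAST a → push 2. Stack: [2]
LOAD_CONST → push 4. Stack: [2, 4]
BINARY_OP - → 2 - 4 = -2. Stack: [-2]
STORE_FAST m → m=-2. Stack: []
LOAD_CONST → push 0. Stack: [0]
STORE_FAST i → i=0. Stack: []
LOAD_FAST i → push 0. Stack: [0]
LOAD_CONST → push 4. Stack: [0, 4]
COMPARE_OP bool(<) → 0 vs 4 = True. Stack: [True]
POP_JUMP_IF_FALSE → pop True; no jump. Stack: []
LOAD_FAST_LOAD_FAST m,a → push -2,2. Stack: [-2, 2]
BINARY_OP * → -2 * 2 = -4. Stack: [-4]
STORE_FAST m → m=-4. Stack: []
LOAD_FAST i → push 0. Stack: [0]
LOAD_CONST → push 1. Stack: [0, 1]
BINARY_OP + → 0 + 1 = 1. Stack: [1]
STORE_FAST i → i=1. Stack: []
LOAD_FAST i → push 1. Stack: [1]
LOAD_CONST → push 4. Stack: [1, 4]
COMPARE_OP bool(<) → 1 vs 4 = True. Stack: [True]
POP_JUMP_IF_FALSE → pop True; no jump. Stack: []
LOAD_FAST_LOAD_FAST m,a → push -4,2. Stack: [-4, 2]
BINARY_OP * → -4 * 2 = -8. Stack: [-8]
STORE_FAST m → m=-8. Stack: []
LOAD_FAST i → push 1. Stack: [1]
LOAD_CONST → push 1. Stack: [1, 1]
BINARY_OP + → 1 + 1 = 2. Stack: [2]
STORE_FAST i → i=2. Stack: []
LOAD_FAST i → push 2. Stack: [2]
LOAD_CONST → push 4. Stack: [2, 4]
COMPARE_OP bool(<) → 2 vs 4 = True. Stack: [True]
POP_JUMP_IF_FALSE → pop True; no jump. Stack: []
LOAD_FAST_LOAD_FAST m,a → push -8,2. Stack: [-8, 2]
BINARY_OP * → -8 * 2 = -16. Stack: [-16]
STORE_FAST m → m=-16. Stack: []
LOAD_FAST i → push 2. Stack: [2]
LOAD_CONST → push 1. Stack: [2, 1]
BINARY_OP + → 2 + 1 = 3. Stack: [3]
STORE_FAST i → i=3. Stack: []
LOAD_FAST i → push 3. Stack: [3]
LOAD_CONST → push 4. Stack: [3, 4]
COMPARE_OP bool(<) → 3 vs 4 = True. Stack: [True]
POP_JUMP_IF_FALSE → pop True; no jump. Stack: []
LOAD_FAST_LOAD_FAST m,a → push -16,2. Stack: [-16, 2]
BINARY_OP * → -16 * 2 = -32. Stack: [-32]
STORE_FAST m → m=-32. Stack: []
LOAD_FAST i → push 3. Stack: [3]
LOAD_CONST → push 1. Stack: [3, 1]
BINARY_OP + → 3 + 1 = 4. Stack: [4]
STORE_FAST i → i=4. Stack: []
LOAD_FAST i → push 4. Stack: [4]
LOAD_CONST → push 4. Stack: [4, 4]
COMPARE_OP bool(<) → 4 vs 4 = False. Stack: [False]
POP_JUMP_IF_FALSE → pop False; jump. Stack: []
LOAD_FAST m → push -32. Stack: [-32]
RETURN_VALUE → return -32.

-32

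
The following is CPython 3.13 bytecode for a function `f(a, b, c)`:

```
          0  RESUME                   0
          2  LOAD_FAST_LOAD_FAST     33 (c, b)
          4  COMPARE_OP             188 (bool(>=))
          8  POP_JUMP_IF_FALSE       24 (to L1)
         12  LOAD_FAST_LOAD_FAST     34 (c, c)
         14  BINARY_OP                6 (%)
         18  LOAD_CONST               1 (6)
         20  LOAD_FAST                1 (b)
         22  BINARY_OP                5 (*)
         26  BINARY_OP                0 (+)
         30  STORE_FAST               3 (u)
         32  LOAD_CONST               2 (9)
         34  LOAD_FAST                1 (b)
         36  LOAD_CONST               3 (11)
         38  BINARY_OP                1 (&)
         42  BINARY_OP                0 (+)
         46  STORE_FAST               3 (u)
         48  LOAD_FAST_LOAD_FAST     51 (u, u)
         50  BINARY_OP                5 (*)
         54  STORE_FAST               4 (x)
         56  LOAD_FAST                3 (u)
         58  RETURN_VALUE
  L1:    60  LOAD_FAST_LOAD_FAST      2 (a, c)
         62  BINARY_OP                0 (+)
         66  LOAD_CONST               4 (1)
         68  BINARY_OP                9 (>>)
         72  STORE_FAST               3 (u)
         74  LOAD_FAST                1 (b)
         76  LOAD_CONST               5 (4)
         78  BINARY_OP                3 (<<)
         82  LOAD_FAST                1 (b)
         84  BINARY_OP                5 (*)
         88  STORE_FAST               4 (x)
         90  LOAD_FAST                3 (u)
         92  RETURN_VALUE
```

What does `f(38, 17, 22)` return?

10

LOAD_FAST_LOAD_FAST c,b → push 22,17. Stack: [22, 17]
COMPARE_OP bool(>=) → 22 vs 17 = True. Stack: [True]
POP_JUMP_IF_FALSE → pop True; no jump. Stack: []
LOAD_FAST_LOAD_FAST c,c → push 22,22. Stack: [22, 22]
BINARY_OP % → 22 % 22 = 0. Stack: [0]
LOAD_CONST → push 6. Stack: [0, 6]
LOAD_FAST b → push 17. Stack: [0, 6, 17]
BINARY_OP * → 6 * 17 = 102. Stack: [0, 102]
BINARY_OP + → 0 + 102 = 102. Stack: [102]
STORE_FAST u → u=102. Stack: []
LOAD_CONST → push 9. Stack: [9]
LOAD_FAST b → push 17. Stack: [9, 17]
LOAD_CONST → push 11. Stack: [9, 17, 11]
BINARY_OP & → 17 & 11 = 1. Stack: [9, 1]
BINARY_OP + → 9 + 1 = 10. Stack: [10]
STORE_FAST u → u=10. Stack: []
LOAD_FAST_LOAD_FAST u,u → push 10,10. Stack: [10, 10]
BINARY_OP * → 10 * 10 = 100. Stack: [100]
STORE_FAST x → x=100. Stack: []
LOAD_FAST u → push 10. Stack: [10]
RETURN_VALUE → return 10.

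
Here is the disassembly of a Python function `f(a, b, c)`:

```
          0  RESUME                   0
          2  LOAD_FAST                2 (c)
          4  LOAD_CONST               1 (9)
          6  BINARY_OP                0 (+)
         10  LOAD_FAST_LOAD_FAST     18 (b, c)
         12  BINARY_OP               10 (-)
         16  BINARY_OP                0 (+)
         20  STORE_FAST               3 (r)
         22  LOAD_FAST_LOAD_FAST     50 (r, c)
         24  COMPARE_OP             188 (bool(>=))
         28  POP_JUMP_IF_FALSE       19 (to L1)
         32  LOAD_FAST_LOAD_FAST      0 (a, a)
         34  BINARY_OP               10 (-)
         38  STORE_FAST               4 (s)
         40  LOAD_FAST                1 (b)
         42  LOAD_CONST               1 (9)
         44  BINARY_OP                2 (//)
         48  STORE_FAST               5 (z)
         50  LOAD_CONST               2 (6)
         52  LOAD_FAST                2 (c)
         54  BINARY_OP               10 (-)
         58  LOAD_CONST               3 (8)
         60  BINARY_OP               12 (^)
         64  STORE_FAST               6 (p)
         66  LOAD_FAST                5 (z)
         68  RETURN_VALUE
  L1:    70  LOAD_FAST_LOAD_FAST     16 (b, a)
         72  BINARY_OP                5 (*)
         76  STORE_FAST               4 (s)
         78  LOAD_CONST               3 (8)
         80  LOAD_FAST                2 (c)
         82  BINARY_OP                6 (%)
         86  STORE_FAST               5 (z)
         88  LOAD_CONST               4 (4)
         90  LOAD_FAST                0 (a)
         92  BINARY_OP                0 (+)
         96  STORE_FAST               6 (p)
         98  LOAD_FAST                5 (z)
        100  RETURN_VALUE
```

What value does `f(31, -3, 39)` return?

8

LOAD_FAST c → push 39. Stack: [39]
LOAD_CONST → push 9. Stack: [39, 9]
BINARY_OP + → 39 + 9 = 48. Stack: [48]
LOAD_FAST_LOAD_FAST b,c → push -3,39. Stack: [48, -3, 39]
BINARY_OP - → -3 - 39 = -42. Stack: [48, -42]
BINARY_OP + → 48 + -42 = 6. Stack: [6]
STORE_FAST r → r=6. Stack: []
LOAD_FAST_LOAD_FAST r,c → push 6,39. Stack: [6, 39]
COMPARE_OP bool(>=) → 6 vs 39 = False. Stack: [False]
POP_JUMP_IF_FALSE → pop False; jump. Stack: []
LOAD_FAST_LOAD_FAST b,a → push -3,31. Stack: [-3, 31]
BINARY_OP * → -3 * 31 = -93. Stack: [-93]
STORE_FAST s → s=-93. Stack: []
LOAD_CONST → push 8. Stack: [8]
LOAD_FAST c → push 39. Stack: [8, 39]
BINARY_OP % → 8 % 39 = 8. Stack: [8]
STORE_FAST z → z=8. Stack: []
LOAD_CONST → push 4. Stack: [4]
LOAD_FAST a → push 31. Stack: [4, 31]
BINARY_OP + → 4 + 31 = 35. Stack: [35]
STORE_FAST p → p=35. Stack: []
LOAD_FAST z → push 8. Stack: [8]
RETURN_VALUE → return 8.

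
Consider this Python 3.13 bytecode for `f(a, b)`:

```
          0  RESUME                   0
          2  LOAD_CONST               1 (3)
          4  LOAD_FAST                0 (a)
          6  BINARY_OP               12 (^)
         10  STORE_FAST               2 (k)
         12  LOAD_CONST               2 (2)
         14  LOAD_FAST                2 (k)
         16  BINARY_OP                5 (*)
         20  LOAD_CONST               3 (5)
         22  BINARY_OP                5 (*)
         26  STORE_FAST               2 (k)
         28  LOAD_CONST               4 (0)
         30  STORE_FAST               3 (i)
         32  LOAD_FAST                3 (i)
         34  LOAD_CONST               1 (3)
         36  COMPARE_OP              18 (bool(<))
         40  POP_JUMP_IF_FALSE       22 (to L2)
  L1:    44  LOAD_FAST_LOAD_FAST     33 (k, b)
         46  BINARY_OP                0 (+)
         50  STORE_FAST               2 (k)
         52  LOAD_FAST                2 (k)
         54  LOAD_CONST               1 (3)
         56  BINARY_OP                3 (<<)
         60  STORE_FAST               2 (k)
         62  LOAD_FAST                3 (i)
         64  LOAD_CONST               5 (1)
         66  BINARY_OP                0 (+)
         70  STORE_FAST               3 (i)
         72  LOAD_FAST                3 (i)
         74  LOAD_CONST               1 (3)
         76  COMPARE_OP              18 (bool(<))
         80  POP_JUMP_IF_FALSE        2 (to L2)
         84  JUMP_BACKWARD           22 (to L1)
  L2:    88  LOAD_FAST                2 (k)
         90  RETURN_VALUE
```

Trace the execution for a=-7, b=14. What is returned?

LOAD_CONST → push 3. Stack: [3]
LOAD_FAST a → push -7. Stack: [3, -7]
BINARY_OP ^ → 3 ^ -7 = -6. Stack: [-6]
STORE_FAST k → k=-6. Stack: []
LOAD_CONST → push 2. Stack: [2]
LOAD_FAST k → push -6. Stack: [2, -6]
BINARY_OP * → 2 * -6 = -12. Stack: [-12]
LOAD_CONST → push 5. Stack: [-12, 5]
BINARY_OP * → -12 * 5 = -60. Stack: [-60]
STORE_FAST k → k=-60. Stack: []
LOAD_CONST → push 0. Stack: [0]
STORE_FAST i → i=0. Stack: []
LOAD_FAST i → push 0. Stack: [0]
LOAD_CONST → push 3. Stack: [0, 3]
COMPARE_OP bool(<) → 0 vs 3 = True. Stack: [True]
POP_JUMP_IF_FALSE → pop True; no jump. Stack: []
LOAD_FAST_LOAD_FAST k,b → push -60,14. Stack: [-60, 14]
BINARY_OP + → -60 + 14 = -46. Stack: [-46]
STORE_FAST k → k=-46. Stack: []
LOAD_FAST k → push -46. Stack: [-46]
LOAD_CONST → push 3. Stack: [-46, 3]
BINARY_OP << → -46 << 3 = -368. Stack: [-368]
STORE_FAST k → k=-368. Stack: []
LOAD_FAST i → push 0. Stack: [0]
LOAD_CONST → push 1. Stack: [0, 1]
BINARY_OP + → 0 + 1 = 1. Stack: [1]
STORE_FAST i → i=1. Stack: []
LOAD_FAST i → push 1. Stack: [1]
LOAD_CONST → push 3. Stack: [1, 3]
COMPARE_OP bool(<) → 1 vs 3 = True. Stack: [True]
POP_JUMP_IF_FALSE → pop True; no jump. Stack: []
LOAD_FAST_LOAD_FAST k,b → push -368,14. Stack: [-368, 14]
BINARY_OP + → -368 + 14 = -354. Stack: [-354]
STORE_FAST k → k=-354. Stack: []
LOAD_FAST k → push -354. Stack: [-354]
LOAD_CONST → push 3. Stack: [-354, 3]
BINARY_OP << → -354 << 3 = -2832. Stack: [-2832]
STORE_FAST k → k=-2832. Stack: []
LOAD_FAST i → push 1. Stack: [1]
LOAD_CONST → push 1. Stack: [1, 1]
BINARY_OP + → 1 + 1 = 2. Stack: [2]
STORE_FAST i → i=2. Stack: []
LOAD_FAST i → push 2. Stack: [2]
LOAD_CONST → push 3. Stack: [2, 3]
COMPARE_OP bool(<) → 2 vs 3 = True. Stack: [True]
POP_JUMP_IF_FALSE → pop True; no jump. Stack: []
LOAD_FAST_LOAD_FAST k,b → push -2832,14. Stack: [-2832, 14]
BINARY_OP + → -2832 + 14 = -2818. Stack: [-2818]
STORE_FAST k → k=-2818. Stack: []
LOAD_FAST k → push -2818. Stack: [-2818]
LOAD_CONST → push 3. Stack: [-2818, 3]
BINARY_OP << → -2818 << 3 = -22544. Stack: [-22544]
STORE_FAST k → k=-22544. Stack: []
LOAD_FAST i → push 2. Stack: [2]
LOAD_CONST → push 1. Stack: [2, 1]
BINARY_OP + → 2 + 1 = 3. Stack: [3]
STORE_FAST i → i=3. Stack: []
LOAD_FAST i → push 3. Stack: [3]
LOAD_CONST → push 3. Stack: [3, 3]
COMPARE_OP bool(<) → 3 vs 3 = False. Stack: [False]
POP_JUMP_IF_FALSE → pop False; jump. Stack: []
LOAD_FAST k → push -22544. Stack: [-22544]
RETURN_VALUE → return -22544.

-22544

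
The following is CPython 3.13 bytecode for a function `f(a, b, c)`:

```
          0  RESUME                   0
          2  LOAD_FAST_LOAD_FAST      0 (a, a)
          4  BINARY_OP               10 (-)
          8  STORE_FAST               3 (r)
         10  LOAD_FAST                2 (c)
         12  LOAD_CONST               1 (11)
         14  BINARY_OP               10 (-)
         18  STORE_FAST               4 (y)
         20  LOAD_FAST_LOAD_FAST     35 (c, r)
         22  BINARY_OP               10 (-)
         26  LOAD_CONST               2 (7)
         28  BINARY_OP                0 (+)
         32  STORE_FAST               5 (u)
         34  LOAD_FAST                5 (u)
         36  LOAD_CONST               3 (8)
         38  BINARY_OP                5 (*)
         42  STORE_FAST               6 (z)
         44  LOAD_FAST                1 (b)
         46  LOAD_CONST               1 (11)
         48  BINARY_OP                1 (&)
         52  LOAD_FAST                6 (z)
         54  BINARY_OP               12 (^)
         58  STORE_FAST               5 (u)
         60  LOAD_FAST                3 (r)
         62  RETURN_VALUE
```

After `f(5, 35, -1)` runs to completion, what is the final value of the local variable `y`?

-12

LOAD_FAST_LOAD_FAST a,a → push 5,5. Stack: [5, 5]
BINARY_OP - → 5 - 5 = 0. Stack: [0]
STORE_FAST r → r=0. Stack: []
LOAD_FAST c → push -1. Stack: [-1]
LOAD_CONST → push 11. Stack: [-1, 11]
BINARY_OP - → -1 - 11 = -12. Stack: [-12]
STORE_FAST y → y=-12. Stack: []
LOAD_FAST_LOAD_FAST c,r → push -1,0. Stack: [-1, 0]
BINARY_OP - → -1 - 0 = -1. Stack: [-1]
LOAD_CONST → push 7. Stack: [-1, 7]
BINARY_OP + → -1 + 7 = 6. Stack: [6]
STORE_FAST u → u=6. Stack: []
LOAD_FAST u → push 6. Stack: [6]
LOAD_CONST → push 8. Stack: [6, 8]
BINARY_OP * → 6 * 8 = 48. Stack: [48]
STORE_FAST z → z=48. Stack: []
LOAD_FAST b → push 35. Stack: [35]
LOAD_CONST → push 11. Stack: [35, 11]
BINARY_OP & → 35 & 11 = 3. Stack: [3]
LOAD_FAST z → push 48. Stack: [3, 48]
BINARY_OP ^ → 3 ^ 48 = 51. Stack: [51]
STORE_FAST u → u=51. Stack: []
LOAD_FAST r → push 0. Stack: [0]
RETURN_VALUE → return 0.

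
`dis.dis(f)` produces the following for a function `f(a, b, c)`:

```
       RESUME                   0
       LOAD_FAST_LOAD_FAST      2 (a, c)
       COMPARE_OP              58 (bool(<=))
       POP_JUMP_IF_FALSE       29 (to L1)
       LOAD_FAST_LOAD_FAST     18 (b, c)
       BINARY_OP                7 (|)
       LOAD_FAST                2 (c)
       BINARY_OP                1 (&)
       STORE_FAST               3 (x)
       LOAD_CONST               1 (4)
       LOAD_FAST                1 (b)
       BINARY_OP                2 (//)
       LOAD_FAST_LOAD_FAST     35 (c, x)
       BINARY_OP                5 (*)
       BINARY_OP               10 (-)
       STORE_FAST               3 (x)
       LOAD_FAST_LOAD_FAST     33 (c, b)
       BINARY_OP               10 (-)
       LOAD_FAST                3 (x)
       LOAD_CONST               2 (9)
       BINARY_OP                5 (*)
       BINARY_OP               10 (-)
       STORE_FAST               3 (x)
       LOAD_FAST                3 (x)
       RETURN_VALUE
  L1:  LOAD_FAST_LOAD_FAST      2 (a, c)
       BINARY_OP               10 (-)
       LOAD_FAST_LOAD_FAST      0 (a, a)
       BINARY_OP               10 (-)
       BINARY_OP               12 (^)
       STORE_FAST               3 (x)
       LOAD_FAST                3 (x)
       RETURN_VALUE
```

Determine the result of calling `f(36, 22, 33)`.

LOAD_FAST_LOAD_FAST a,c → push 36,33. Stack: [36, 33]
COMPARE_OP bool(<=) → 36 vs 33 = False. Stack: [False]
POP_JUMP_IF_FALSE → pop False; jump. Stack: []
LOAD_FAST_LOAD_FAST a,c → push 36,33. Stack: [36, 33]
BINARY_OP - → 36 - 33 = 3. Stack: [3]
LOAD_FAST_LOAD_FAST a,a → push 36,36. Stack: [3, 36, 36]
BINARY_OP - → 36 - 36 = 0. Stack: [3, 0]
BINARY_OP ^ → 3 ^ 0 = 3. Stack: [3]
STORE_FAST x → x=3. Stack: []
LOAD_FAST x → push 3. Stack: [3]
RETURN_VALUE → return 3.

3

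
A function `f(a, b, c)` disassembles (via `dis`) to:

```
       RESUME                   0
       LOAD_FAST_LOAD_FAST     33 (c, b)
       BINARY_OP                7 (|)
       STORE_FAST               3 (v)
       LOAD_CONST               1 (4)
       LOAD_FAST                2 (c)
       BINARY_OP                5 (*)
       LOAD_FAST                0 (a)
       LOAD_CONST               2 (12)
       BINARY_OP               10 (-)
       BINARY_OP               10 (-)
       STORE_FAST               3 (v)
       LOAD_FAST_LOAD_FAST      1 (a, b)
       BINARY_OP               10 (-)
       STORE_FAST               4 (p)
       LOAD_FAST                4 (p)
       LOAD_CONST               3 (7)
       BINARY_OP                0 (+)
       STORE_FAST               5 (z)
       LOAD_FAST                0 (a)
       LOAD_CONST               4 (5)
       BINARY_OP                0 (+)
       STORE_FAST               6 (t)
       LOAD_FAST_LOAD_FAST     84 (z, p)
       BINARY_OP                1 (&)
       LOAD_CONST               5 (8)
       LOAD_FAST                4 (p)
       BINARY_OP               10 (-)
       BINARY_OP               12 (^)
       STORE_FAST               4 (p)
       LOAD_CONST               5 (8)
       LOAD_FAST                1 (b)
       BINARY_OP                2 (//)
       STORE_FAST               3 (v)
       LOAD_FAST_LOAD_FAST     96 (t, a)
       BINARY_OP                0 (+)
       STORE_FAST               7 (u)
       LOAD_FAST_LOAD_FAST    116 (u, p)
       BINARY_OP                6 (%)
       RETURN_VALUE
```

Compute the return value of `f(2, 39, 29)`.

LOAD_FAST_LOAD_FAST c,b → push 29,39. Stack: [29, 39]
BINARY_OP | → 29 | 39 = 63. Stack: [63]
STORE_FAST v → v=63. Stack: []
LOAD_CONST → push 4. Stack: [4]
LOAD_FAST c → push 29. Stack: [4, 29]
BINARY_OP * → 4 * 29 = 116. Stack: [116]
LOAD_FAST a → push 2. Stack: [116, 2]
LOAD_CONST → push 12. Stack: [116, 2, 12]
BINARY_OP - → 2 - 12 = -10. Stack: [116, -10]
BINARY_OP - → 116 - -10 = 126. Stack: [126]
STORE_FAST v → v=126. Stack: []
LOAD_FAST_LOAD_FAST a,b → push 2,39. Stack: [2, 39]
BINARY_OP - → 2 - 39 = -37. Stack: [-37]
STORE_FAST p → p=-37. Stack: []
LOAD_FAST p → push -37. Stack: [-37]
LOAD_CONST → push 7. Stack: [-37, 7]
BINARY_OP + → -37 + 7 = -30. Stack: [-30]
STORE_FAST z → z=-30. Stack: []
LOAD_FAST a → push 2. Stack: [2]
LOAD_CONST → push 5. Stack: [2, 5]
BINARY_OP + → 2 + 5 = 7. Stack: [7]
STORE_FAST t → t=7. Stack: []
LOAD_FAST_LOAD_FAST z,p → push -30,-37. Stack: [-30, -37]
BINARY_OP & → -30 & -37 = -62. Stack: [-62]
LOAD_CONST → push 8. Stack: [-62, 8]
LOAD_FAST p → push -37. Stack: [-62, 8, -37]
BINARY_OP - → 8 - -37 = 45. Stack: [-62, 45]
BINARY_OP ^ → -62 ^ 45 = -17. Stack: [-17]
STORE_FAST p → p=-17. Stack: []
LOAD_CONST → push 8. Stack: [8]
LOAD_FAST b → push 39. Stack: [8, 39]
BINARY_OP // → 8 // 39 = 0. Stack: [0]
STORE_FAST v → v=0. Stack: []
LOAD_FAST_LOAD_FAST t,a → push 7,2. Stack: [7, 2]
BINARY_OP + → 7 + 2 = 9. Stack: [9]
STORE_FAST u → u=9. Stack: []
LOAD_FAST_LOAD_FAST u,p → push 9,-17. Stack: [9, -17]
BINARY_OP % → 9 % -17 = -8. Stack: [-8]
RETURN_VALUE → return -8.

-8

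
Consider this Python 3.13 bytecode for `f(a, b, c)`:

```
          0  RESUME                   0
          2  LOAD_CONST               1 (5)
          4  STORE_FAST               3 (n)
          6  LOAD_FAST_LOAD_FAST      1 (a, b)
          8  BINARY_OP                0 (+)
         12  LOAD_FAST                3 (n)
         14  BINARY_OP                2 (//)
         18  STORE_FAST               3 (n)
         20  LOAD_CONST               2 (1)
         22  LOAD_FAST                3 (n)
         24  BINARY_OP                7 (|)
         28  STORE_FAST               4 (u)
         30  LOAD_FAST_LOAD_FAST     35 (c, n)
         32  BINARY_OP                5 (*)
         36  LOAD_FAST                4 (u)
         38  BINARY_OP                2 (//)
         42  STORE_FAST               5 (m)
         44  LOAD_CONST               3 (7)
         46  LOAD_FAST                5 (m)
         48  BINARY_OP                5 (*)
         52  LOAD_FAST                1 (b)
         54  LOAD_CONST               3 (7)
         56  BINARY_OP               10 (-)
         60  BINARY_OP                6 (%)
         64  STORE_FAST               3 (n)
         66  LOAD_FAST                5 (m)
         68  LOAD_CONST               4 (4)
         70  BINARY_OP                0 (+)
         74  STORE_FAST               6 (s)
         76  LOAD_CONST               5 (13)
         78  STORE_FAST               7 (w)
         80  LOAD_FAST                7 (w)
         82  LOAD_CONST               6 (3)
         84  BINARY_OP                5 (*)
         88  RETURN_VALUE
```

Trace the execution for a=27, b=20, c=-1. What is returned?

LOAD_CONST → push 5. Stack: [5]
STORE_FAST n → n=5. Stack: []
LOAD_FAST_LOAD_FAST a,b → push 27,20. Stack: [27, 20]
BINARY_OP + → 27 + 20 = 47. Stack: [47]
LOAD_FAST n → push 5. Stack: [47, 5]
BINARY_OP // → 47 // 5 = 9. Stack: [9]
STORE_FAST n → n=9. Stack: []
LOAD_CONST → push 1. Stack: [1]
LOAD_FAST n → push 9. Stack: [1, 9]
BINARY_OP | → 1 | 9 = 9. Stack: [9]
STORE_FAST u → u=9. Stack: []
LOAD_FAST_LOAD_FAST c,n → push -1,9. Stack: [-1, 9]
BINARY_OP * → -1 * 9 = -9. Stack: [-9]
LOAD_FAST u → push 9. Stack: [-9, 9]
BINARY_OP // → -9 // 9 = -1. Stack: [-1]
STORE_FAST m → m=-1. Stack: []
LOAD_CONST → push 7. Stack: [7]
LOAD_FAST m → push -1. Stack: [7, -1]
BINARY_OP * → 7 * -1 = -7. Stack: [-7]
LOAD_FAST b → push 20. Stack: [-7, 20]
LOAD_CONST → push 7. Stack: [-7, 20, 7]
BINARY_OP - → 20 - 7 = 13. Stack: [-7, 13]
BINARY_OP % → -7 % 13 = 6. Stack: [6]
STORE_FAST n → n=6. Stack: []
LOAD_FAST m → push -1. Stack: [-1]
LOAD_CONST → push 4. Stack: [-1, 4]
BINARY_OP + → -1 + 4 = 3. Stack: [3]
STORE_FAST s → s=3. Stack: []
LOAD_CONST → push 13. Stack: [13]
STORE_FAST w → w=13. Stack: []
LOAD_FAST w → push 13. Stack: [13]
LOAD_CONST → push 3. Stack: [13, 3]
BINARY_OP * → 13 * 3 = 39. Stack: [39]
RETURN_VALUE → return 39.

39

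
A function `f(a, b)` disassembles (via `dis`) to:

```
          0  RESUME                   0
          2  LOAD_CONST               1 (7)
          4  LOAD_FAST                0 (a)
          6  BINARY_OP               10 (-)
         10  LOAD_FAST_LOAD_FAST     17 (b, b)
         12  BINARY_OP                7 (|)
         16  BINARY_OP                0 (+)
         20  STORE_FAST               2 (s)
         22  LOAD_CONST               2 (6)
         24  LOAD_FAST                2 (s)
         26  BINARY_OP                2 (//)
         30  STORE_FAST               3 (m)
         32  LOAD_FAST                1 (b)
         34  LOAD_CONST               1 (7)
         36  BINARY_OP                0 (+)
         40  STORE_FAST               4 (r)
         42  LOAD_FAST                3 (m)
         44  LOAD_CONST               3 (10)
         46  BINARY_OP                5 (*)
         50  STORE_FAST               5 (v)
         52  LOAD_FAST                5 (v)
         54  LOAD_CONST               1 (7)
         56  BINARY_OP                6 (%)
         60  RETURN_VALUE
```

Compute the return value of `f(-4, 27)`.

0

LOAD_CONST → push 7. Stack: [7]
LOAD_FAST a → push -4. Stack: [7, -4]
BINARY_OP - → 7 - -4 = 11. Stack: [11]
LOAD_FAST_LOAD_FAST b,b → push 27,27. Stack: [11, 27, 27]
BINARY_OP | → 27 | 27 = 27. Stack: [11, 27]
BINARY_OP + → 11 + 27 = 38. Stack: [38]
STORE_FAST s → s=38. Stack: []
LOAD_CONST → push 6. Stack: [6]
LOAD_FAST s → push 38. Stack: [6, 38]
BINARY_OP // → 6 // 38 = 0. Stack: [0]
STORE_FAST m → m=0. Stack: []
LOAD_FAST b → push 27. Stack: [27]
LOAD_CONST → push 7. Stack: [27, 7]
BINARY_OP + → 27 + 7 = 34. Stack: [34]
STORE_FAST r → r=34. Stack: []
LOAD_FAST m → push 0. Stack: [0]
LOAD_CONST → push 10. Stack: [0, 10]
BINARY_OP * → 0 * 10 = 0. Stack: [0]
STORE_FAST v → v=0. Stack: []
LOAD_FAST v → push 0. Stack: [0]
LOAD_CONST → push 7. Stack: [0, 7]
BINARY_OP % → 0 % 7 = 0. Stack: [0]
RETURN_VALUE → return 0.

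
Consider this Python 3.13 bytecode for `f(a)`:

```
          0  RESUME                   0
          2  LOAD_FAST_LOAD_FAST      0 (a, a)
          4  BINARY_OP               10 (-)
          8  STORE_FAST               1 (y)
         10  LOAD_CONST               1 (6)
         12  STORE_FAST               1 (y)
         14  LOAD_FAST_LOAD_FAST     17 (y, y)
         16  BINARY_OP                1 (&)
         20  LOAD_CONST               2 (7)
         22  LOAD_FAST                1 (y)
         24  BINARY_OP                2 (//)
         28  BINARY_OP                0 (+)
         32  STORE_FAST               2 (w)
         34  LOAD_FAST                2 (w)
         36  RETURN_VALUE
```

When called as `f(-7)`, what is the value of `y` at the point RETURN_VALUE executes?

LOAD_FAST_LOAD_FAST a,a → push -7,-7. Stack: [-7, -7]
BINARY_OP - → -7 - -7 = 0. Stack: [0]
STORE_FAST y → y=0. Stack: []
LOAD_CONST → push 6. Stack: [6]
STORE_FAST y → y=6. Stack: []
LOAD_FAST_LOAD_FAST y,y → push 6,6. Stack: [6, 6]
BINARY_OP & → 6 & 6 = 6. Stack: [6]
LOAD_CONST → push 7. Stack: [6, 7]
LOAD_FAST y → push 6. Stack: [6, 7, 6]
BINARY_OP // → 7 // 6 = 1. Stack: [6, 1]
BINARY_OP + → 6 + 1 = 7. Stack: [7]
STORE_FAST w → w=7. Stack: []
LOAD_FAST w → push 7. Stack: [7]
RETURN_VALUE → return 7.

6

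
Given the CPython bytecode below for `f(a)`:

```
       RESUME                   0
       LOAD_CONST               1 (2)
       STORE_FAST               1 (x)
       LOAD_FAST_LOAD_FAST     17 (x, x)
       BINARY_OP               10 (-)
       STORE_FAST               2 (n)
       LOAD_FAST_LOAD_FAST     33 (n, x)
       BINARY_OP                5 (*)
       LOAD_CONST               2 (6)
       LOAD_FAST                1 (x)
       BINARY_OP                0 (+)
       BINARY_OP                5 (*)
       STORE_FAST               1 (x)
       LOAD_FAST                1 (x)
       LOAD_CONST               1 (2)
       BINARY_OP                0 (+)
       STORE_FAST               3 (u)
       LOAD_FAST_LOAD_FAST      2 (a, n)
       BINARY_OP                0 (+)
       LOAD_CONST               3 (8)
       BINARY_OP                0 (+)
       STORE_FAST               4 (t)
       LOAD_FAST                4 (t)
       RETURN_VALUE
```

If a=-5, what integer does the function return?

3

LOAD_CONST → push 2. Stack: [2]
STORE_FAST x → x=2. Stack: []
LOAD_FAST_LOAD_FAST x,x → push 2,2. Stack: [2, 2]
BINARY_OP - → 2 - 2 = 0. Stack: [0]
STORE_FAST n → n=0. Stack: []
LOAD_FAST_LOAD_FAST n,x → push 0,2. Stack: [0, 2]
BINARY_OP * → 0 * 2 = 0. Stack: [0]
LOAD_CONST → push 6. Stack: [0, 6]
LOAD_FAST x → push 2. Stack: [0, 6, 2]
BINARY_OP + → 6 + 2 = 8. Stack: [0, 8]
BINARY_OP * → 0 * 8 = 0. Stack: [0]
STORE_FAST x → x=0. Stack: []
LOAD_FAST x → push 0. Stack: [0]
LOAD_CONST → push 2. Stack: [0, 2]
BINARY_OP + → 0 + 2 = 2. Stack: [2]
STORE_FAST u → u=2. Stack: []
LOAD_FAST_LOAD_FAST a,n → push -5,0. Stack: [-5, 0]
BINARY_OP + → -5 + 0 = -5. Stack: [-5]
LOAD_CONST → push 8. Stack: [-5, 8]
BINARY_OP + → -5 + 8 = 3. Stack: [3]
STORE_FAST t → t=3. Stack: []
LOAD_FAST t → push 3. Stack: [3]
RETURN_VALUE → return 3.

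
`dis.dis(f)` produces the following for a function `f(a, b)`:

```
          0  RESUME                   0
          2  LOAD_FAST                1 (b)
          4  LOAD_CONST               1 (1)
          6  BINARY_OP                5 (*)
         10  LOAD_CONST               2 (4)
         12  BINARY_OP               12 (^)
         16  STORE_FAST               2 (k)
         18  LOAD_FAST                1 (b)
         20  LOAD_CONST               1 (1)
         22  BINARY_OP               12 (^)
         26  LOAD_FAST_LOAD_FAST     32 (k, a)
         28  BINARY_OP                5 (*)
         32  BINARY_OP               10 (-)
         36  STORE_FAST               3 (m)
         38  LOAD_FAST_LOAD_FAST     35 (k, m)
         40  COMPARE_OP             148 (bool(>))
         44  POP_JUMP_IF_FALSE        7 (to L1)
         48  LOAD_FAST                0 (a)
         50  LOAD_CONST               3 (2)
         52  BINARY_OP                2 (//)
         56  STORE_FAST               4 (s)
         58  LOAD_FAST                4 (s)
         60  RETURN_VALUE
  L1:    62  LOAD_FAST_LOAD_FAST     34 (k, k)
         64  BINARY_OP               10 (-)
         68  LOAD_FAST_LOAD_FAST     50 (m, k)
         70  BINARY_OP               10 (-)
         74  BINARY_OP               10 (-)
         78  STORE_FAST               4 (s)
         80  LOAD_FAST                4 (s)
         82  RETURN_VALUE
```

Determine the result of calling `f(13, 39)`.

6

LOAD_FAST b → push 39. Stack: [39]
LOAD_CONST → push 1. Stack: [39, 1]
BINARY_OP * → 39 * 1 = 39. Stack: [39]
LOAD_CONST → push 4. Stack: [39, 4]
BINARY_OP ^ → 39 ^ 4 = 35. Stack: [35]
STORE_FAST k → k=35. Stack: []
LOAD_FAST b → push 39. Stack: [39]
LOAD_CONST → push 1. Stack: [39, 1]
BINARY_OP ^ → 39 ^ 1 = 38. Stack: [38]
LOAD_FAST_LOAD_FAST k,a → push 35,13. Stack: [38, 35, 13]
BINARY_OP * → 35 * 13 = 455. Stack: [38, 455]
BINARY_OP - → 38 - 455 = -417. Stack: [-417]
STORE_FAST m → m=-417. Stack: []
LOAD_FAST_LOAD_FAST k,m → push 35,-417. Stack: [35, -417]
COMPARE_OP bool(>) → 35 vs -417 = True. Stack: [True]
POP_JUMP_IF_FALSE → pop True; no jump. Stack: []
LOAD_FAST a → push 13. Stack: [13]
LOAD_CONST → push 2. Stack: [13, 2]
BINARY_OP // → 13 // 2 = 6. Stack: [6]
STORE_FAST s → s=6. Stack: []
LOAD_FAST s → push 6. Stack: [6]
RETURN_VALUE → return 6.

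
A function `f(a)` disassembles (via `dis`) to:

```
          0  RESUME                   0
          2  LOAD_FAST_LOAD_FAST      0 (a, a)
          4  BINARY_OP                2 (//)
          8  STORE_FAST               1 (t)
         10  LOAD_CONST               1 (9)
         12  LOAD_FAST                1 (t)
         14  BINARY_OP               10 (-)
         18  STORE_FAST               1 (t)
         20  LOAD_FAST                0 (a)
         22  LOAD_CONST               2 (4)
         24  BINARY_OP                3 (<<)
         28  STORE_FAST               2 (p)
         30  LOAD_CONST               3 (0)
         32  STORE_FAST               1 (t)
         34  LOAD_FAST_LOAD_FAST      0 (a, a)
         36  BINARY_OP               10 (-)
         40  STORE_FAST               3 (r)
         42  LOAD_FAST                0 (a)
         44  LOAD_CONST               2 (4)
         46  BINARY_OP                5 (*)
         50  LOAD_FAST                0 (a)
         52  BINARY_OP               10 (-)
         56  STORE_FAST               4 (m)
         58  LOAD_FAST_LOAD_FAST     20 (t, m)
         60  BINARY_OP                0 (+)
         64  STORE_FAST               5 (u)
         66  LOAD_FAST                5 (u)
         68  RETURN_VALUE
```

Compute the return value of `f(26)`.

LOAD_FAST_LOAD_FAST a,a → push 26,26. Stack: [26, 26]
BINARY_OP // → 26 // 26 = 1. Stack: [1]
STORE_FAST t → t=1. Stack: []
LOAD_CONST → push 9. Stack: [9]
LOAD_FAST t → push 1. Stack: [9, 1]
BINARY_OP - → 9 - 1 = 8. Stack: [8]
STORE_FAST t → t=8. Stack: []
LOAD_FAST a → push 26. Stack: [26]
LOAD_CONST → push 4. Stack: [26, 4]
BINARY_OP << → 26 << 4 = 416. Stack: [416]
STORE_FAST p → p=416. Stack: []
LOAD_CONST → push 0. Stack: [0]
STORE_FAST t → t=0. Stack: []
LOAD_FAST_LOAD_FAST a,a → push 26,26. Stack: [26, 26]
BINARY_OP - → 26 - 26 = 0. Stack: [0]
STORE_FAST r → r=0. Stack: []
LOAD_FAST a → push 26. Stack: [26]
LOAD_CONST → push 4. Stack: [26, 4]
BINARY_OP * → 26 * 4 = 104. Stack: [104]
LOAD_FAST a → push 26. Stack: [104, 26]
BINARY_OP - → 104 - 26 = 78. Stack: [78]
STORE_FAST m → m=78. Stack: []
LOAD_FAST_LOAD_FAST t,m → push 0,78. Stack: [0, 78]
BINARY_OP + → 0 + 78 = 78. Stack: [78]
STORE_FAST u → u=78. Stack: []
LOAD_FAST u → push 78. Stack: [78]
RETURN_VALUE → return 78.

78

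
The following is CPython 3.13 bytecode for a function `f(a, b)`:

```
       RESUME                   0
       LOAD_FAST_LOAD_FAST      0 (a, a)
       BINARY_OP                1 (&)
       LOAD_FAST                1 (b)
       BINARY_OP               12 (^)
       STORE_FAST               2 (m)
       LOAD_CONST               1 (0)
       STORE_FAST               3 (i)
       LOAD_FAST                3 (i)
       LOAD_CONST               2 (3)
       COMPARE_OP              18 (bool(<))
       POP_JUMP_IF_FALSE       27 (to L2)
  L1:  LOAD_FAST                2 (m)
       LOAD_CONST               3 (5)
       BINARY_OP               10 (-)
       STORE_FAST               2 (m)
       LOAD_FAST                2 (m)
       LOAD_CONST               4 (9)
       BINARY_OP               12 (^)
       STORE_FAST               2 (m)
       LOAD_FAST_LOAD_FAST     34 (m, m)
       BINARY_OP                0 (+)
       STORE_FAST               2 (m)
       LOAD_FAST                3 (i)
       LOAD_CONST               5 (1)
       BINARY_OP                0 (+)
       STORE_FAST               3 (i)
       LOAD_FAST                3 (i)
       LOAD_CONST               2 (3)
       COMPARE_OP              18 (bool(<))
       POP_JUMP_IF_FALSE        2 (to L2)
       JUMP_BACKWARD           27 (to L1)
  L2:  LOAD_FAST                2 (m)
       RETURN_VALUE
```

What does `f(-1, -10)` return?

116

LOAD_FAST_LOAD_FAST a,a → push -1,-1
BINARY_OP & → -1 & -1 = -1
LOAD_FAST b → push -10
BINARY_OP ^ → -1 ^ -10 = 9
STORE_FAST m → m=9
LOAD_CONST → push 0
STORE_FAST i → i=0
LOAD_FAST i → push 0
LOAD_CONST → push 3
COMPARE_OP bool(<) → 0 vs 3 = True
POP_JUMP_IF_FALSE → pop True; no jump
LOAD_FAST m → push 9
LOAD_CONST → push 5
BINARY_OP - → 9 - 5 = 4
STORE_FAST m → m=4
LOAD_FAST m → push 4
LOAD_CONST → push 9
BINARY_OP ^ → 4 ^ 9 = 13
STORE_FAST m → m=13
LOAD_FAST_LOAD_FAST m,m → push 13,13
BINARY_OP + → 13 + 13 = 26
STORE_FAST m → m=26
LOAD_FAST i → push 0
LOAD_CONST → push 1
BINARY_OP + → 0 + 1 = 1
STORE_FAST i → i=1
LOAD_FAST i → push 1
LOAD_CONST → push 3
COMPARE_OP bool(<) → 1 vs 3 = True
POP_JUMP_IF_FALSE → pop True; no jump
LOAD_FAST m → push 26
LOAD_CONST → push 5
BINARY_OP - → 26 - 5 = 21
STORE_FAST m → m=21
LOAD_FAST m → push 21
LOAD_CONST → push 9
BINARY_OP ^ → 21 ^ 9 = 28
STORE_FAST m → m=28
LOAD_FAST_LOAD_FAST m,m → push 28,28
BINARY_OP + → 28 + 28 = 56
STORE_FAST m → m=56
LOAD_FAST i → push 1
LOAD_CONST → push 1
BINARY_OP + → 1 + 1 = 2
STORE_FAST i → i=2
LOAD_FAST i → push 2
LOAD_CONST → push 3
COMPARE_OP bool(<) → 2 vs 3 = True
POP_JUMP_IF_FALSE → pop True; no jump
LOAD_FAST m → push 56
LOAD_CONST → push 5
BINARY_OP - → 56 - 5 = 51
STORE_FAST m → m=51
LOAD_FAST m → push 51
LOAD_CONST → push 9
BINARY_OP ^ → 51 ^ 9 = 58
STORE_FAST m → m=58
LOAD_FAST_LOAD_FAST m,m → push 58,58
BINARY_OP + → 58 + 58 = 116
STORE_FAST m → m=116
LOAD_FAST i → push 2
LOAD_CONST → push 1
BINARY_OP + → 2 + 1 = 3
STORE_FAST i → i=3
LOAD_FAST i → push 3
LOAD_CONST → push 3
COMPARE_OP bool(<) → 3 vs 3 = False
POP_JUMP_IF_FALSE → pop False; jump
LOAD_FAST m → push 116
RETURN_VALUE → return 116.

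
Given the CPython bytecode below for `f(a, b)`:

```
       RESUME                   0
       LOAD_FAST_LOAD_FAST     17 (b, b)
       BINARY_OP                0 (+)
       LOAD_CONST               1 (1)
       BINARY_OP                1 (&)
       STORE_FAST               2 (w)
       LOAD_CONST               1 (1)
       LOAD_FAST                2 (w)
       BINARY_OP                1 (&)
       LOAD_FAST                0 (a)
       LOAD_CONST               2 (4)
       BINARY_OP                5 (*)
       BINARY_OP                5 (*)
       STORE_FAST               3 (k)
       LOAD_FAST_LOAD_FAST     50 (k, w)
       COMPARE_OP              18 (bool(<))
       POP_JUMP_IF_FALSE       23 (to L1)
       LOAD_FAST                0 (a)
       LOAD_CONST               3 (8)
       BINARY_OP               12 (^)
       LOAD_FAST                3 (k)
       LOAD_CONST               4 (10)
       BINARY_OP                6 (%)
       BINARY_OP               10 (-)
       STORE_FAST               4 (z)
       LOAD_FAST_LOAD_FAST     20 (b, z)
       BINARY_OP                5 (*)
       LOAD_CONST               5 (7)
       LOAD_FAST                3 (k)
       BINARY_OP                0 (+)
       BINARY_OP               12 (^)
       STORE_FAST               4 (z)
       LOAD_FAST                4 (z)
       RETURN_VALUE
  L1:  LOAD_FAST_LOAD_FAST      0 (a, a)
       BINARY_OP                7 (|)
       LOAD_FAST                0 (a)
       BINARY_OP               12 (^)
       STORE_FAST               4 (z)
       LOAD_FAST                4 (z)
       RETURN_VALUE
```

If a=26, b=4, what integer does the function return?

LOAD_FAST_LOAD_FAST b,b → push 4,4. Stack: [4, 4]
BINARY_OP + → 4 + 4 = 8. Stack: [8]
LOAD_CONST → push 1. Stack: [8, 1]
BINARY_OP & → 8 & 1 = 0. Stack: [0]
STORE_FAST w → w=0. Stack: []
LOAD_CONST → push 1. Stack: [1]
LOAD_FAST w → push 0. Stack: [1, 0]
BINARY_OP & → 1 & 0 = 0. Stack: [0]
LOAD_FAST a → push 26. Stack: [0, 26]
LOAD_CONST → push 4. Stack: [0, 26, 4]
BINARY_OP * → 26 * 4 = 104. Stack: [0, 104]
BINARY_OP * → 0 * 104 = 0. Stack: [0]
STORE_FAST k → k=0. Stack: []
LOAD_FAST_LOAD_FAST k,w → push 0,0. Stack: [0, 0]
COMPARE_OP bool(<) → 0 vs 0 = False. Stack: [False]
POP_JUMP_IF_FALSE → pop False; jump. Stack: []
LOAD_FAST_LOAD_FAST a,a → push 26,26. Stack: [26, 26]
BINARY_OP | → 26 | 26 = 26. Stack: [26]
LOAD_FAST a → push 26. Stack: [26, 26]
BINARY_OP ^ → 26 ^ 26 = 0. Stack: [0]
STORE_FAST z → z=0. Stack: []
LOAD_FAST z → push 0. Stack: [0]
RETURN_VALUE → return 0.

0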